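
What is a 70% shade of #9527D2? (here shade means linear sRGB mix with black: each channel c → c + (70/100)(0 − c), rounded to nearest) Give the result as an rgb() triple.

rgb(45, 12, 63)

#9527D2 is rgb(149, 39, 210).
Per channel, c → c + 0.7(0 − c):
  R: 149 + 0.7×(0−149) = 149 − 104.3 = 44.7 → 45
  G: 39 − 27.3 = 11.7 → 12
  B: 210 + 0.7×(0−210) = 210 − 147 = 63 → 63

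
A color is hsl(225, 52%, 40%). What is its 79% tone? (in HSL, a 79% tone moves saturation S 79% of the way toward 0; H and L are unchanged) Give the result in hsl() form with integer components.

hsl(225, 11%, 40%)

S moves 79% from 52 toward 0: 52 − 41.08 = 10.92 → 11.
H and L are unchanged.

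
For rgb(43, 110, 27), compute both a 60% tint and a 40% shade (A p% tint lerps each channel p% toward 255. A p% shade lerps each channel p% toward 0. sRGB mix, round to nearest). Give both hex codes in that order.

#aac5a4, #1a4210

60% tint:
  R: 43 + 127.2 = 170.2 → 170
  G: 110 + 0.6×(255−110) = 110 + 87 = 197 → 197
  B: 27 + 0.6×(255−27) = 27 + 136.8 = 163.8 → 164
  → #aac5a4
40% shade:
  R: 43 + 0.4×(0−43) = 43 − 17.2 = 25.8 → 26
  G: 110 + 0.4×(0−110) = 110 − 44 = 66 → 66
  B: 27 − 10.8 = 16.2 → 16
  → #1a4210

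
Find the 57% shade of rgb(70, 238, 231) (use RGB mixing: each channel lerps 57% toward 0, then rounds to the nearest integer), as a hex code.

Lerp each channel 57% toward 0:
  R: 70 + 0.57×(0−70) = 70 − 39.9 = 30.1 → 30
  G: 238 + 0.57×(0−238) = 238 − 135.66 = 102.34 → 102
  B: 231 + 0.57×(0−231) = 231 − 131.67 = 99.33 → 99
rgb(30, 102, 99) = #1e6663.

#1e6663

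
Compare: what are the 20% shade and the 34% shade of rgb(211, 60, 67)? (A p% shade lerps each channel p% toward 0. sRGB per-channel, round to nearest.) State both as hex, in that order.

20% shade:
  R: 211 − 42.2 = 168.8 → 169
  G: 60 − 12 = 48 → 48
  B: 67 − 13.4 = 53.6 → 54
  → #A93036
34% shade:
  R: 211 − 71.74 = 139.26 → 139
  G: 60 + 0.34×(0−60) = 60 − 20.4 = 39.6 → 40
  B: 67 − 22.78 = 44.22 → 44
  → #8B282C

#A93036, #8B282C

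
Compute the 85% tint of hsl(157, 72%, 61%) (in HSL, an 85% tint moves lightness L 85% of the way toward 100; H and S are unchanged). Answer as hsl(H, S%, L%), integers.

hsl(157, 72%, 94%)

L moves 85% from 61 toward 100: 61 + 33.15 = 94.15 → 94.
H and S are unchanged.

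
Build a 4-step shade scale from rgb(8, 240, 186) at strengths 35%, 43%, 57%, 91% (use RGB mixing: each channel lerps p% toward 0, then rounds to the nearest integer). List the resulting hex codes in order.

35%: (8 − 2.8 = 5.2→5, 240 − 84 = 156→156, 186 − 65.1 = 120.9→121) → #059C79
43%: (8 − 3.44 = 4.56→5, 240 − 103.2 = 136.8→137, 186 − 79.98 = 106.02→106) → #05896A
57%: (8 − 4.56 = 3.44→3, 240 − 136.8 = 103.2→103, 186 − 106.02 = 79.98→80) → #036750
91%: (8 − 7.28 = 0.72→1, 240 − 218.4 = 21.6→22, 186 − 169.26 = 16.74→17) → #011611

#059C79, #05896A, #036750, #011611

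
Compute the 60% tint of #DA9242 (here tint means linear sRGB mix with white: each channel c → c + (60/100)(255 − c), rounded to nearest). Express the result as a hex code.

#DA9242 is rgb(218, 146, 66).
A 60% tint moves each channel 60% toward 255:
  R: 218 + 22.2 = 240.2 → 240
  G: 146 + 0.6×(255−146) = 146 + 65.4 = 211.4 → 211
  B: 66 + 113.4 = 179.4 → 179
rgb(240, 211, 179) = #F0D3B3.

#F0D3B3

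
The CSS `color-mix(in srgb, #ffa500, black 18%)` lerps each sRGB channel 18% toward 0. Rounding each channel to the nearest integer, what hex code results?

#ffa500 is rgb(255, 165, 0).
An 18% shade moves each channel 18% toward 0:
  R: 255 − 45.9 = 209.1 → 209
  G: 165 + 0.18×(0−165) = 165 − 29.7 = 135.3 → 135
  B: 0 + 0 = 0 → 0
rgb(209, 135, 0) = #d18700.

#d18700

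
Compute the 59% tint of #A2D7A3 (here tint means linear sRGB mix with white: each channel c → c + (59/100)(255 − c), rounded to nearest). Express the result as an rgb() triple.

rgb(217, 239, 217)

#A2D7A3 is rgb(162, 215, 163).
A 59% tint moves each channel 59% toward 255:
  R: 162 + 54.87 = 216.87 → 217
  G: 215 + 23.6 = 238.6 → 239
  B: 163 + 0.59×(255−163) = 163 + 54.28 = 217.28 → 217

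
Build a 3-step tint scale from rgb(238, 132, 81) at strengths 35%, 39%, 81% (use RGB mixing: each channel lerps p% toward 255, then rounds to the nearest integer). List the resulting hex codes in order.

35%: (238 + 5.95 = 243.95→244, 132 + 43.05 = 175.05→175, 81 + 60.9 = 141.9→142) → #f4af8e
39%: (238 + 6.63 = 244.63→245, 132 + 47.97 = 179.97→180, 81 + 67.86 = 148.86→149) → #f5b495
81%: (238 + 13.77 = 251.77→252, 132 + 99.63 = 231.63→232, 81 + 140.94 = 221.94→222) → #fce8de

#f4af8e, #f5b495, #fce8de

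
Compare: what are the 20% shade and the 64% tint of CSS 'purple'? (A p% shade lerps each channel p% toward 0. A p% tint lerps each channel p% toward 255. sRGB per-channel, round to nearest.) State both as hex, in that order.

CSS purple is rgb(128, 0, 128).
20% shade:
  R: 128 − 25.6 = 102.4 → 102
  G: 0 + 0 = 0 → 0
  B: 128 + 0.2×(0−128) = 128 − 25.6 = 102.4 → 102
  → #660066
64% tint:
  R: 128 + 0.64×(255−128) = 128 + 81.28 = 209.28 → 209
  G: 0 + 0.64×(255−0) = 0 + 163.2 = 163.2 → 163
  B: 128 + 0.64×(255−128) = 128 + 81.28 = 209.28 → 209
  → #D1A3D1

#660066, #D1A3D1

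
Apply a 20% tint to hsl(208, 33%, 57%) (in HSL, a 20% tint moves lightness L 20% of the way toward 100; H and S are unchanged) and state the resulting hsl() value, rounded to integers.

hsl(208, 33%, 66%)

L moves 20% from 57 toward 100: 57 + 8.6 = 65.6 → 66.
H and S are unchanged.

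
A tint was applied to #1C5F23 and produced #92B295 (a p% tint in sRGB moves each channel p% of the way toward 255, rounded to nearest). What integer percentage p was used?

52%

#1C5F23 is rgb(28, 95, 35); #92B295 is rgb(146, 178, 149).
On the R channel (widest range): 146 ≈ 28 + (p/100)(255 − 28), so p ≈ 100×(146 − 28)/(255 − 28) = 11800/227 = 51.98.
p = 52 reproduces all three channels after rounding.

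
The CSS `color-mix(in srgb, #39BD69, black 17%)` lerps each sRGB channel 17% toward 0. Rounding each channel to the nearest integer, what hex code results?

#2F9D57

#39BD69 is rgb(57, 189, 105).
Lerp each channel 17% toward 0:
  R: 57 + 0.17×(0−57) = 57 − 9.69 = 47.31 → 47
  G: 189 − 32.13 = 156.87 → 157
  B: 105 + 0.17×(0−105) = 105 − 17.85 = 87.15 → 87
rgb(47, 157, 87) = #2F9D57.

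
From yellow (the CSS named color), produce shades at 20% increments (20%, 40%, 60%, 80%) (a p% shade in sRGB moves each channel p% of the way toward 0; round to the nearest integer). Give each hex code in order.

#CCCC00, #999900, #666600, #333300

CSS yellow is rgb(255, 255, 0).
20%: (255 − 51 = 204→204, 255 − 51 = 204→204, 0→0) → #CCCC00
40%: (255 − 102 = 153→153, 255 − 102 = 153→153, 0→0) → #999900
60%: (255 − 153 = 102→102, 255 − 153 = 102→102, 0→0) → #666600
80%: (255 − 204 = 51→51, 255 − 204 = 51→51, 0→0) → #333300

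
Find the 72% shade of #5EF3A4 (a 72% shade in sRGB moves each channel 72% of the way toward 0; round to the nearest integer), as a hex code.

#1A442E

#5EF3A4 is rgb(94, 243, 164).
Per channel, c → c + 0.72(0 − c):
  R: 94 − 67.68 = 26.32 → 26
  G: 243 + 0.72×(0−243) = 243 − 174.96 = 68.04 → 68
  B: 164 + 0.72×(0−164) = 164 − 118.08 = 45.92 → 46
rgb(26, 68, 46) = #1A442E.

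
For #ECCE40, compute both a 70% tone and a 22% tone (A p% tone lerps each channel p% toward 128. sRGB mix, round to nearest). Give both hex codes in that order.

#ECCE40 is rgb(236, 206, 64).
70% tone:
  R: 236 + 0.7×(128−236) = 236 − 75.6 = 160.4 → 160
  G: 206 + 0.7×(128−206) = 206 − 54.6 = 151.4 → 151
  B: 64 + 0.7×(128−64) = 64 + 44.8 = 108.8 → 109
  → #A0976D
22% tone:
  R: 236 + 0.22×(128−236) = 236 − 23.76 = 212.24 → 212
  G: 206 + 0.22×(128−206) = 206 − 17.16 = 188.84 → 189
  B: 64 + 14.08 = 78.08 → 78
  → #D4BD4E

#A0976D, #D4BD4E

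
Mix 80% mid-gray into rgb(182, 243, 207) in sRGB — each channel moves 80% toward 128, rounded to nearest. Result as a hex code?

#8B9790

Lerp each channel 80% toward 128:
  R: 182 + 0.8×(128−182) = 182 − 43.2 = 138.8 → 139
  G: 243 − 92 = 151 → 151
  B: 207 + 0.8×(128−207) = 207 − 63.2 = 143.8 → 144
rgb(139, 151, 144) = #8B9790.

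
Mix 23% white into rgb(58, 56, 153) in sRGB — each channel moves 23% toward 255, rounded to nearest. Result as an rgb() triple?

rgb(103, 102, 176)

Per channel, c → c + 0.23(255 − c):
  R: 58 + 0.23×(255−58) = 58 + 45.31 = 103.31 → 103
  G: 56 + 0.23×(255−56) = 56 + 45.77 = 101.77 → 102
  B: 153 + 0.23×(255−153) = 153 + 23.46 = 176.46 → 176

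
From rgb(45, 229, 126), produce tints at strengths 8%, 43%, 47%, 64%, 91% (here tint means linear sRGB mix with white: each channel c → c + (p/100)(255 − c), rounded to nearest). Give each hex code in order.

#3EE788, #87F0B5, #90F1BB, #B3F6D1, #ECFDF3

8%: (45 + 16.8 = 61.8→62, 229 + 2.08 = 231.08→231, 126 + 10.32 = 136.32→136) → #3EE788
43%: (45 + 90.3 = 135.3→135, 229 + 11.18 = 240.18→240, 126 + 55.47 = 181.47→181) → #87F0B5
47%: (45 + 98.7 = 143.7→144, 229 + 12.22 = 241.22→241, 126 + 60.63 = 186.63→187) → #90F1BB
64%: (45 + 134.4 = 179.4→179, 229 + 16.64 = 245.64→246, 126 + 82.56 = 208.56→209) → #B3F6D1
91%: (45 + 191.1 = 236.1→236, 229 + 23.66 = 252.66→253, 126 + 117.39 = 243.39→243) → #ECFDF3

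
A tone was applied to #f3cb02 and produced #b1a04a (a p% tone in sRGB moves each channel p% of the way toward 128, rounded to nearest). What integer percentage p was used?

#f3cb02 is rgb(243, 203, 2); #b1a04a is rgb(177, 160, 74).
On the B channel (widest range): 74 ≈ 2 + (p/100)(128 − 2), so p ≈ 100×(74 − 2)/(128 − 2) = 7200/126 = 57.14.
p = 57 reproduces all three channels after rounding.

57%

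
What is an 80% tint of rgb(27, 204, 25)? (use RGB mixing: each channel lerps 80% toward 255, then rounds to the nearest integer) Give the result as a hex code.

Lerp each channel 80% toward 255:
  R: 27 + 0.8×(255−27) = 27 + 182.4 = 209.4 → 209
  G: 204 + 0.8×(255−204) = 204 + 40.8 = 244.8 → 245
  B: 25 + 184 = 209 → 209
rgb(209, 245, 209) = #d1f5d1.

#d1f5d1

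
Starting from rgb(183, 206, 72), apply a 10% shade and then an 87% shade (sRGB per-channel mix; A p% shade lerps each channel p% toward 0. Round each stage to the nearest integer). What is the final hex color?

Per channel, c → c + 0.1(0 − c):
  R: 183 − 18.3 = 164.7 → 165
  G: 206 − 20.6 = 185.4 → 185
  B: 72 − 7.2 = 64.8 → 65
After the shade: rgb(165, 185, 65) = #A5B941.
Lerp each channel 87% toward 0:
  R: 165 − 143.55 = 21.45 → 21
  G: 185 − 160.95 = 24.05 → 24
  B: 65 − 56.55 = 8.45 → 8
rgb(21, 24, 8) = #151808.

#151808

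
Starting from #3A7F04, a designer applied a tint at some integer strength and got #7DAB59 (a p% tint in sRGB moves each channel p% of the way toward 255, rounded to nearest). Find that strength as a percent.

#3A7F04 is rgb(58, 127, 4); #7DAB59 is rgb(125, 171, 89).
On the B channel (widest range): 89 ≈ 4 + (p/100)(255 − 4), so p ≈ 100×(89 − 4)/(255 − 4) = 8500/251 = 33.86.
p = 34 reproduces all three channels after rounding.

34%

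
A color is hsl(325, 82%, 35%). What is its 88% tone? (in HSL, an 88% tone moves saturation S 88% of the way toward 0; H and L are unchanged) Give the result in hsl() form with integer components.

S moves 88% from 82 toward 0: 82 − 72.16 = 9.84 → 10.
H and L are unchanged.

hsl(325, 10%, 35%)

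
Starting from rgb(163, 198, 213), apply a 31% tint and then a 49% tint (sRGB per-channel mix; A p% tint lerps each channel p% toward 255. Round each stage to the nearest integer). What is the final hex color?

#DFEBF0

A 31% tint moves each channel 31% toward 255:
  R: 163 + 0.31×(255−163) = 163 + 28.52 = 191.52 → 192
  G: 198 + 17.67 = 215.67 → 216
  B: 213 + 0.31×(255−213) = 213 + 13.02 = 226.02 → 226
After the tint: rgb(192, 216, 226) = #C0D8E2.
A 49% tint moves each channel 49% toward 255:
  R: 192 + 0.49×(255−192) = 192 + 30.87 = 222.87 → 223
  G: 216 + 19.11 = 235.11 → 235
  B: 226 + 14.21 = 240.21 → 240
rgb(223, 235, 240) = #DFEBF0.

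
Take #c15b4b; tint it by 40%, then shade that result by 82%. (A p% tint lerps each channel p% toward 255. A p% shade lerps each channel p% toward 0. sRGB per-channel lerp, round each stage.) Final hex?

#c15b4b is rgb(193, 91, 75).
A 40% tint moves each channel 40% toward 255:
  R: 193 + 0.4×(255−193) = 193 + 24.8 = 217.8 → 218
  G: 91 + 0.4×(255−91) = 91 + 65.6 = 156.6 → 157
  B: 75 + 72 = 147 → 147
After the tint: rgb(218, 157, 147) = #da9d93.
Lerp each channel 82% toward 0:
  R: 218 + 0.82×(0−218) = 218 − 178.76 = 39.24 → 39
  G: 157 + 0.82×(0−157) = 157 − 128.74 = 28.26 → 28
  B: 147 + 0.82×(0−147) = 147 − 120.54 = 26.46 → 26
rgb(39, 28, 26) = #271c1a.

#271c1a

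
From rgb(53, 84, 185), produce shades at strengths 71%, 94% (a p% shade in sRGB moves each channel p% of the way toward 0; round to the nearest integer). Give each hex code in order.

#0F1836, #03050B

71%: (53 − 37.63 = 15.37→15, 84 − 59.64 = 24.36→24, 185 − 131.35 = 53.65→54) → #0F1836
94%: (53 − 49.82 = 3.18→3, 84 − 78.96 = 5.04→5, 185 − 173.9 = 11.1→11) → #03050B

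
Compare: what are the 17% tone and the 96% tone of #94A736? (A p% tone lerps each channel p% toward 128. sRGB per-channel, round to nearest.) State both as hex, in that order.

#94A736 is rgb(148, 167, 54).
17% tone:
  R: 148 + 0.17×(128−148) = 148 − 3.4 = 144.6 → 145
  G: 167 + 0.17×(128−167) = 167 − 6.63 = 160.37 → 160
  B: 54 + 0.17×(128−54) = 54 + 12.58 = 66.58 → 67
  → #91A043
96% tone:
  R: 148 − 19.2 = 128.8 → 129
  G: 167 + 0.96×(128−167) = 167 − 37.44 = 129.56 → 130
  B: 54 + 0.96×(128−54) = 54 + 71.04 = 125.04 → 125
  → #81827D

#91A043, #81827D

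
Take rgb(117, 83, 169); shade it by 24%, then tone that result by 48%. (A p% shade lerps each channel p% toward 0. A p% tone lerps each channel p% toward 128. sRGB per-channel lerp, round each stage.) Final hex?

#6c5e80

Per channel, c → c + 0.24(0 − c):
  R: 117 − 28.08 = 88.92 → 89
  G: 83 + 0.24×(0−83) = 83 − 19.92 = 63.08 → 63
  B: 169 + 0.24×(0−169) = 169 − 40.56 = 128.44 → 128
After the shade: rgb(89, 63, 128) = #593f80.
Lerp each channel 48% toward 128:
  R: 89 + 0.48×(128−89) = 89 + 18.72 = 107.72 → 108
  G: 63 + 31.2 = 94.2 → 94
  B: 128 + 0.48×(128−128) = 128 + 0 = 128 → 128
rgb(108, 94, 128) = #6c5e80.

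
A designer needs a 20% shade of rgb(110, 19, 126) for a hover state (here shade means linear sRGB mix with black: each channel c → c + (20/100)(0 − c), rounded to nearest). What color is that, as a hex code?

A 20% shade moves each channel 20% toward 0:
  R: 110 + 0.2×(0−110) = 110 − 22 = 88 → 88
  G: 19 − 3.8 = 15.2 → 15
  B: 126 + 0.2×(0−126) = 126 − 25.2 = 100.8 → 101
rgb(88, 15, 101) = #580f65.

#580f65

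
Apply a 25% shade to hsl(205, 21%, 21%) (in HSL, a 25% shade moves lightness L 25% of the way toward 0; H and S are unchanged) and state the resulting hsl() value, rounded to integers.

L moves 25% from 21 toward 0: 21 − 5.25 = 15.75 → 16.
H and S are unchanged.

hsl(205, 21%, 16%)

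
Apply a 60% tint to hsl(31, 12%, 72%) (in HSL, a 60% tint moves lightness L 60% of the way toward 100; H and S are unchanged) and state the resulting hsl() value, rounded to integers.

hsl(31, 12%, 89%)

L moves 60% from 72 toward 100: 72 + 16.8 = 88.8 → 89.
H and S are unchanged.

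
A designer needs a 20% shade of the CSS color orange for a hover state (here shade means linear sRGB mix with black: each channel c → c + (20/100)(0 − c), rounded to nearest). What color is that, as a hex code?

#cc8400

CSS orange is rgb(255, 165, 0).
A 20% shade moves each channel 20% toward 0:
  R: 255 + 0.2×(0−255) = 255 − 51 = 204 → 204
  G: 165 − 33 = 132 → 132
  B: 0 + 0.2×(0−0) = 0 + 0 = 0 → 0
rgb(204, 132, 0) = #cc8400.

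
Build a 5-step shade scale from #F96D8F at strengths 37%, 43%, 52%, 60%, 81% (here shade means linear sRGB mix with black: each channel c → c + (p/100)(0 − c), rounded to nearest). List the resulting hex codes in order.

#9D455A, #8E3E52, #783445, #642C39, #2F151B

#F96D8F is rgb(249, 109, 143).
37%: (249 − 92.13 = 156.87→157, 109 − 40.33 = 68.67→69, 143 − 52.91 = 90.09→90) → #9D455A
43%: (249 − 107.07 = 141.93→142, 109 − 46.87 = 62.13→62, 143 − 61.49 = 81.51→82) → #8E3E52
52%: (249 − 129.48 = 119.52→120, 109 − 56.68 = 52.32→52, 143 − 74.36 = 68.64→69) → #783445
60%: (249 − 149.4 = 99.6→100, 109 − 65.4 = 43.6→44, 143 − 85.8 = 57.2→57) → #642C39
81%: (249 − 201.69 = 47.31→47, 109 − 88.29 = 20.71→21, 143 − 115.83 = 27.17→27) → #2F151B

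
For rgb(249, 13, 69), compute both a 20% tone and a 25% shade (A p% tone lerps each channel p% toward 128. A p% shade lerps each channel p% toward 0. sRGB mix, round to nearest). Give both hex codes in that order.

20% tone:
  R: 249 + 0.2×(128−249) = 249 − 24.2 = 224.8 → 225
  G: 13 + 0.2×(128−13) = 13 + 23 = 36 → 36
  B: 69 + 0.2×(128−69) = 69 + 11.8 = 80.8 → 81
  → #E12451
25% shade:
  R: 249 − 62.25 = 186.75 → 187
  G: 13 + 0.25×(0−13) = 13 − 3.25 = 9.75 → 10
  B: 69 + 0.25×(0−69) = 69 − 17.25 = 51.75 → 52
  → #BB0A34

#E12451, #BB0A34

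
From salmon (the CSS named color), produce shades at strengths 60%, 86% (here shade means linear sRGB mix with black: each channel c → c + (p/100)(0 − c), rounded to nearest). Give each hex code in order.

CSS salmon is rgb(250, 128, 114).
60%: (250 − 150 = 100→100, 128 − 76.8 = 51.2→51, 114 − 68.4 = 45.6→46) → #64332E
86%: (250 − 215 = 35→35, 128 − 110.08 = 17.92→18, 114 − 98.04 = 15.96→16) → #231210

#64332E, #231210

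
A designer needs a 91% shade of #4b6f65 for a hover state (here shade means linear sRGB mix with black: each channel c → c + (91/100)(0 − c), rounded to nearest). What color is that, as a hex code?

#070a09

#4b6f65 is rgb(75, 111, 101).
A 91% shade moves each channel 91% toward 0:
  R: 75 + 0.91×(0−75) = 75 − 68.25 = 6.75 → 7
  G: 111 − 101.01 = 9.99 → 10
  B: 101 + 0.91×(0−101) = 101 − 91.91 = 9.09 → 9
rgb(7, 10, 9) = #070a09.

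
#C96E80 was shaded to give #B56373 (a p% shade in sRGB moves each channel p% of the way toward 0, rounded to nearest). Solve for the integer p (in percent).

#C96E80 is rgb(201, 110, 128); #B56373 is rgb(181, 99, 115).
On the R channel (widest range): 181 ≈ 201 + (p/100)(0 − 201), so p ≈ 100×(181 − 201)/(0 − 201) = -2000/-201 = 9.95.
p = 10 reproduces all three channels after rounding.

10%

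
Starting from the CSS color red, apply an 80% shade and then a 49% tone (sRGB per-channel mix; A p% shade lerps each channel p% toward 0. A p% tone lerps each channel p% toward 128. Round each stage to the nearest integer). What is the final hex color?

CSS red is rgb(255, 0, 0).
Per channel, c → c + 0.8(0 − c):
  R: 255 + 0.8×(0−255) = 255 − 204 = 51 → 51
  G: 0 + 0.8×(0−0) = 0 + 0 = 0 → 0
  B: 0 + 0 = 0 → 0
After the shade: rgb(51, 0, 0) = #330000.
Per channel, c → c + 0.49(128 − c):
  R: 51 + 0.49×(128−51) = 51 + 37.73 = 88.73 → 89
  G: 0 + 0.49×(128−0) = 0 + 62.72 = 62.72 → 63
  B: 0 + 0.49×(128−0) = 0 + 62.72 = 62.72 → 63
rgb(89, 63, 63) = #593f3f.

#593f3f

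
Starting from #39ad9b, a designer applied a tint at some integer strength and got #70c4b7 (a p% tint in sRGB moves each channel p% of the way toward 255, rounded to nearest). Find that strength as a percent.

28%

#39ad9b is rgb(57, 173, 155); #70c4b7 is rgb(112, 196, 183).
On the R channel (widest range): 112 ≈ 57 + (p/100)(255 − 57), so p ≈ 100×(112 − 57)/(255 − 57) = 5500/198 = 27.78.
p = 28 reproduces all three channels after rounding.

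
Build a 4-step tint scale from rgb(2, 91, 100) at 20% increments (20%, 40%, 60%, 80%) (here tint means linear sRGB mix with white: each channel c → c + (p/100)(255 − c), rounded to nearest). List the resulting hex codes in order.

20%: (2 + 50.6 = 52.6→53, 91 + 32.8 = 123.8→124, 100 + 31 = 131→131) → #357C83
40%: (2 + 101.2 = 103.2→103, 91 + 65.6 = 156.6→157, 100 + 62 = 162→162) → #679DA2
60%: (2 + 151.8 = 153.8→154, 91 + 98.4 = 189.4→189, 100 + 93 = 193→193) → #9ABDC1
80%: (2 + 202.4 = 204.4→204, 91 + 131.2 = 222.2→222, 100 + 124 = 224→224) → #CCDEE0

#357C83, #679DA2, #9ABDC1, #CCDEE0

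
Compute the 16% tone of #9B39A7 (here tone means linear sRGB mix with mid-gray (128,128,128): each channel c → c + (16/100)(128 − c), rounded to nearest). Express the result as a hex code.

#9744A1

#9B39A7 is rgb(155, 57, 167).
Per channel, c → c + 0.16(128 − c):
  R: 155 − 4.32 = 150.68 → 151
  G: 57 + 11.36 = 68.36 → 68
  B: 167 − 6.24 = 160.76 → 161
rgb(151, 68, 161) = #9744A1.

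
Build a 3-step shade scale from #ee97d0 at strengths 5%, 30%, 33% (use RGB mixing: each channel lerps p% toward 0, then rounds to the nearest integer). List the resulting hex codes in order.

#e28fc6, #a76a92, #9f658b

#ee97d0 is rgb(238, 151, 208).
5%: (238 − 11.9 = 226.1→226, 151 − 7.55 = 143.45→143, 208 − 10.4 = 197.6→198) → #e28fc6
30%: (238 − 71.4 = 166.6→167, 151 − 45.3 = 105.7→106, 208 − 62.4 = 145.6→146) → #a76a92
33%: (238 − 78.54 = 159.46→159, 151 − 49.83 = 101.17→101, 208 − 68.64 = 139.36→139) → #9f658b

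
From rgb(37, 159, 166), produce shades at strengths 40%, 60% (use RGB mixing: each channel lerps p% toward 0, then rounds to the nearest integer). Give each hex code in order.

#165F64, #0F4042

40%: (37 − 14.8 = 22.2→22, 159 − 63.6 = 95.4→95, 166 − 66.4 = 99.6→100) → #165F64
60%: (37 − 22.2 = 14.8→15, 159 − 95.4 = 63.6→64, 166 − 99.6 = 66.4→66) → #0F4042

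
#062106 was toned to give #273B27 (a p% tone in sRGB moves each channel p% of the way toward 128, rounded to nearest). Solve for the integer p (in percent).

27%

#062106 is rgb(6, 33, 6); #273B27 is rgb(39, 59, 39).
On the R channel (widest range): 39 ≈ 6 + (p/100)(128 − 6), so p ≈ 100×(39 − 6)/(128 − 6) = 3300/122 = 27.05.
p = 27 reproduces all three channels after rounding.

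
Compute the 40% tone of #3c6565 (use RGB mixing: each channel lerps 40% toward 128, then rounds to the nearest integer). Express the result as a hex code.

#3c6565 is rgb(60, 101, 101).
Lerp each channel 40% toward 128:
  R: 60 + 0.4×(128−60) = 60 + 27.2 = 87.2 → 87
  G: 101 + 0.4×(128−101) = 101 + 10.8 = 111.8 → 112
  B: 101 + 10.8 = 111.8 → 112
rgb(87, 112, 112) = #577070.

#577070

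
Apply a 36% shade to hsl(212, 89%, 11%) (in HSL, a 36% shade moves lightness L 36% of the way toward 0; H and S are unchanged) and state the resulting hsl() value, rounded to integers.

L moves 36% from 11 toward 0: 11 − 3.96 = 7.04 → 7.
H and S are unchanged.

hsl(212, 89%, 7%)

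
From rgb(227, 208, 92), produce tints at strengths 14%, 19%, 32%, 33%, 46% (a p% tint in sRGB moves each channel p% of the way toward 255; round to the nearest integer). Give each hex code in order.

14%: (227 + 3.92 = 230.92→231, 208 + 6.58 = 214.58→215, 92 + 22.82 = 114.82→115) → #E7D773
19%: (227 + 5.32 = 232.32→232, 208 + 8.93 = 216.93→217, 92 + 30.97 = 122.97→123) → #E8D97B
32%: (227 + 8.96 = 235.96→236, 208 + 15.04 = 223.04→223, 92 + 52.16 = 144.16→144) → #ECDF90
33%: (227 + 9.24 = 236.24→236, 208 + 15.51 = 223.51→224, 92 + 53.79 = 145.79→146) → #ECE092
46%: (227 + 12.88 = 239.88→240, 208 + 21.62 = 229.62→230, 92 + 74.98 = 166.98→167) → #F0E6A7

#E7D773, #E8D97B, #ECDF90, #ECE092, #F0E6A7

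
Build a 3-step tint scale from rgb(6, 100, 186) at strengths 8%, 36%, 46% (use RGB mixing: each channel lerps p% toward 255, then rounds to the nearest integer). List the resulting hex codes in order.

#1a70c0, #609cd3, #79abda

8%: (6 + 19.92 = 25.92→26, 100 + 12.4 = 112.4→112, 186 + 5.52 = 191.52→192) → #1a70c0
36%: (6 + 89.64 = 95.64→96, 100 + 55.8 = 155.8→156, 186 + 24.84 = 210.84→211) → #609cd3
46%: (6 + 114.54 = 120.54→121, 100 + 71.3 = 171.3→171, 186 + 31.74 = 217.74→218) → #79abda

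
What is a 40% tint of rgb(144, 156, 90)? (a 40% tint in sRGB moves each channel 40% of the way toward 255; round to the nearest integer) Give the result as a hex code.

Per channel, c → c + 0.4(255 − c):
  R: 144 + 0.4×(255−144) = 144 + 44.4 = 188.4 → 188
  G: 156 + 0.4×(255−156) = 156 + 39.6 = 195.6 → 196
  B: 90 + 66 = 156 → 156
rgb(188, 196, 156) = #bcc49c.

#bcc49c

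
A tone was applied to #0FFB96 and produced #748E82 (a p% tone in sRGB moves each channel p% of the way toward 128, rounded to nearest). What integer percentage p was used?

#0FFB96 is rgb(15, 251, 150); #748E82 is rgb(116, 142, 130).
On the G channel (widest range): 142 ≈ 251 + (p/100)(128 − 251), so p ≈ 100×(142 − 251)/(128 − 251) = -10900/-123 = 88.62.
p = 89 reproduces all three channels after rounding.

89%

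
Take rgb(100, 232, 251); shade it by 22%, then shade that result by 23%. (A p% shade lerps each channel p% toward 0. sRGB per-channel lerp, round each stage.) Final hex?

Lerp each channel 22% toward 0:
  R: 100 + 0.22×(0−100) = 100 − 22 = 78 → 78
  G: 232 − 51.04 = 180.96 → 181
  B: 251 − 55.22 = 195.78 → 196
After the shade: rgb(78, 181, 196) = #4eb5c4.
Per channel, c → c + 0.23(0 − c):
  R: 78 + 0.23×(0−78) = 78 − 17.94 = 60.06 → 60
  G: 181 − 41.63 = 139.37 → 139
  B: 196 − 45.08 = 150.92 → 151
rgb(60, 139, 151) = #3c8b97.

#3c8b97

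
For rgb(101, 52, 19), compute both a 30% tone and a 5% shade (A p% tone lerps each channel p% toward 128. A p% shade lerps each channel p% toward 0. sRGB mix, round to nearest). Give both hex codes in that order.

30% tone:
  R: 101 + 0.3×(128−101) = 101 + 8.1 = 109.1 → 109
  G: 52 + 0.3×(128−52) = 52 + 22.8 = 74.8 → 75
  B: 19 + 32.7 = 51.7 → 52
  → #6D4B34
5% shade:
  R: 101 − 5.05 = 95.95 → 96
  G: 52 + 0.05×(0−52) = 52 − 2.6 = 49.4 → 49
  B: 19 + 0.05×(0−19) = 19 − 0.95 = 18.05 → 18
  → #603112

#6D4B34, #603112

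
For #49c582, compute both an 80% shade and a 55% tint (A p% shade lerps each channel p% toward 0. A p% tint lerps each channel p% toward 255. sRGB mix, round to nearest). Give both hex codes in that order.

#49c582 is rgb(73, 197, 130).
80% shade:
  R: 73 + 0.8×(0−73) = 73 − 58.4 = 14.6 → 15
  G: 197 + 0.8×(0−197) = 197 − 157.6 = 39.4 → 39
  B: 130 + 0.8×(0−130) = 130 − 104 = 26 → 26
  → #0f271a
55% tint:
  R: 73 + 100.1 = 173.1 → 173
  G: 197 + 0.55×(255−197) = 197 + 31.9 = 228.9 → 229
  B: 130 + 0.55×(255−130) = 130 + 68.75 = 198.75 → 199
  → #ade5c7

#0f271a, #ade5c7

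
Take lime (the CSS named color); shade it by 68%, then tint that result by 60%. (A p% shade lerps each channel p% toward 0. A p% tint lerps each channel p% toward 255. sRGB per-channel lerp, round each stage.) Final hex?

CSS lime is rgb(0, 255, 0).
A 68% shade moves each channel 68% toward 0:
  R: 0 + 0 = 0 → 0
  G: 255 + 0.68×(0−255) = 255 − 173.4 = 81.6 → 82
  B: 0 + 0 = 0 → 0
After the shade: rgb(0, 82, 0) = #005200.
Per channel, c → c + 0.6(255 − c):
  R: 0 + 153 = 153 → 153
  G: 82 + 0.6×(255−82) = 82 + 103.8 = 185.8 → 186
  B: 0 + 0.6×(255−0) = 0 + 153 = 153 → 153
rgb(153, 186, 153) = #99BA99.

#99BA99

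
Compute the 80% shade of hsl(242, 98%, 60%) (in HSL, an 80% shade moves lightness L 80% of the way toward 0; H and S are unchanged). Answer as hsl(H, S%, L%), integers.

hsl(242, 98%, 12%)

L moves 80% from 60 toward 0: 60 − 48 = 12 → 12.
H and S are unchanged.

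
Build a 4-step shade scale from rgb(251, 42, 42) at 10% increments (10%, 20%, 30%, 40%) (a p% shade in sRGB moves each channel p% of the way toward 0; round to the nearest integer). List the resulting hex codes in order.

10%: (251 − 25.1 = 225.9→226, 42 − 4.2 = 37.8→38, 42 − 4.2 = 37.8→38) → #e22626
20%: (251 − 50.2 = 200.8→201, 42 − 8.4 = 33.6→34, 42 − 8.4 = 33.6→34) → #c92222
30%: (251 − 75.3 = 175.7→176, 42 − 12.6 = 29.4→29, 42 − 12.6 = 29.4→29) → #b01d1d
40%: (251 − 100.4 = 150.6→151, 42 − 16.8 = 25.2→25, 42 − 16.8 = 25.2→25) → #971919

#e22626, #c92222, #b01d1d, #971919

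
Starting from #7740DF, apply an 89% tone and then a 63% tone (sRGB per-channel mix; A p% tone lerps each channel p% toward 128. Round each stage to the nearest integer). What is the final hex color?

#7740DF is rgb(119, 64, 223).
Per channel, c → c + 0.89(128 − c):
  R: 119 + 8.01 = 127.01 → 127
  G: 64 + 0.89×(128−64) = 64 + 56.96 = 120.96 → 121
  B: 223 + 0.89×(128−223) = 223 − 84.55 = 138.45 → 138
After the tone: rgb(127, 121, 138) = #7F798A.
Per channel, c → c + 0.63(128 − c):
  R: 127 + 0.63×(128−127) = 127 + 0.63 = 127.63 → 128
  G: 121 + 0.63×(128−121) = 121 + 4.41 = 125.41 → 125
  B: 138 + 0.63×(128−138) = 138 − 6.3 = 131.7 → 132
rgb(128, 125, 132) = #807D84.

#807D84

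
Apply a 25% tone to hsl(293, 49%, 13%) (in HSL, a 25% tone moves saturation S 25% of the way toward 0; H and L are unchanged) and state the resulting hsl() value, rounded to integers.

hsl(293, 37%, 13%)

S moves 25% from 49 toward 0: 49 − 12.25 = 36.75 → 37.
H and L are unchanged.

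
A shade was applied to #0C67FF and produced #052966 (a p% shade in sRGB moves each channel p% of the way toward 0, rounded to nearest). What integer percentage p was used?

#0C67FF is rgb(12, 103, 255); #052966 is rgb(5, 41, 102).
On the B channel (widest range): 102 ≈ 255 + (p/100)(0 − 255), so p ≈ 100×(102 − 255)/(0 − 255) = -15300/-255 = 60.00.
p = 60 reproduces all three channels after rounding.

60%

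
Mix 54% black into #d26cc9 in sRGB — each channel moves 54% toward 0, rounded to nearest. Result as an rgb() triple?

rgb(97, 50, 92)

#d26cc9 is rgb(210, 108, 201).
Per channel, c → c + 0.54(0 − c):
  R: 210 + 0.54×(0−210) = 210 − 113.4 = 96.6 → 97
  G: 108 − 58.32 = 49.68 → 50
  B: 201 − 108.54 = 92.46 → 92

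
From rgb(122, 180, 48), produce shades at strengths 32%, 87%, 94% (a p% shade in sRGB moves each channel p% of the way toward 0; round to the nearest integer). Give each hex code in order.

32%: (122 − 39.04 = 82.96→83, 180 − 57.6 = 122.4→122, 48 − 15.36 = 32.64→33) → #537A21
87%: (122 − 106.14 = 15.86→16, 180 − 156.6 = 23.4→23, 48 − 41.76 = 6.24→6) → #101706
94%: (122 − 114.68 = 7.32→7, 180 − 169.2 = 10.8→11, 48 − 45.12 = 2.88→3) → #070B03

#537A21, #101706, #070B03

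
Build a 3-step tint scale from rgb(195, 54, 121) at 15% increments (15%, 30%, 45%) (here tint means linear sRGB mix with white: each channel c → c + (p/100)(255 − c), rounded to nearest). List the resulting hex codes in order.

#cc548d, #d572a1, #de90b5

15%: (195 + 9 = 204→204, 54 + 30.15 = 84.15→84, 121 + 20.1 = 141.1→141) → #cc548d
30%: (195 + 18 = 213→213, 54 + 60.3 = 114.3→114, 121 + 40.2 = 161.2→161) → #d572a1
45%: (195 + 27 = 222→222, 54 + 90.45 = 144.45→144, 121 + 60.3 = 181.3→181) → #de90b5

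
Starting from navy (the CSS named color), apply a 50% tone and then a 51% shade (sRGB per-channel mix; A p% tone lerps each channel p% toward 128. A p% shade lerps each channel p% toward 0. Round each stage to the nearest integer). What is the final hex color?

CSS navy is rgb(0, 0, 128).
Per channel, c → c + 0.5(128 − c):
  R: 0 + 64 = 64 → 64
  G: 0 + 64 = 64 → 64
  B: 128 + 0.5×(128−128) = 128 + 0 = 128 → 128
After the tone: rgb(64, 64, 128) = #404080.
Per channel, c → c + 0.51(0 − c):
  R: 64 + 0.51×(0−64) = 64 − 32.64 = 31.36 → 31
  G: 64 + 0.51×(0−64) = 64 − 32.64 = 31.36 → 31
  B: 128 − 65.28 = 62.72 → 63
rgb(31, 31, 63) = #1F1F3F.

#1F1F3F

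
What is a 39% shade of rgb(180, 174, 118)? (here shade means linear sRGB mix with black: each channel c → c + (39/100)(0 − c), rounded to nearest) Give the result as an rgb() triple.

Lerp each channel 39% toward 0:
  R: 180 − 70.2 = 109.8 → 110
  G: 174 + 0.39×(0−174) = 174 − 67.86 = 106.14 → 106
  B: 118 + 0.39×(0−118) = 118 − 46.02 = 71.98 → 72

rgb(110, 106, 72)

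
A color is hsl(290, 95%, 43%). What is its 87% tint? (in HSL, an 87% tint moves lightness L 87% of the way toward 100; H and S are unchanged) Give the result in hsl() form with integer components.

hsl(290, 95%, 93%)

L moves 87% from 43 toward 100: 43 + 49.59 = 92.59 → 93.
H and S are unchanged.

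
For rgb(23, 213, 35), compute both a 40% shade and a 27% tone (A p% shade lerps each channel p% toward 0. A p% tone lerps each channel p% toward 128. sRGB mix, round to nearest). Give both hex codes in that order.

40% shade:
  R: 23 + 0.4×(0−23) = 23 − 9.2 = 13.8 → 14
  G: 213 − 85.2 = 127.8 → 128
  B: 35 − 14 = 21 → 21
  → #0E8015
27% tone:
  R: 23 + 0.27×(128−23) = 23 + 28.35 = 51.35 → 51
  G: 213 − 22.95 = 190.05 → 190
  B: 35 + 0.27×(128−35) = 35 + 25.11 = 60.11 → 60
  → #33BE3C

#0E8015, #33BE3C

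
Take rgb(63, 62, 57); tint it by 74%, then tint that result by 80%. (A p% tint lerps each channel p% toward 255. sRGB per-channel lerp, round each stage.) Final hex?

Lerp each channel 74% toward 255:
  R: 63 + 0.74×(255−63) = 63 + 142.08 = 205.08 → 205
  G: 62 + 0.74×(255−62) = 62 + 142.82 = 204.82 → 205
  B: 57 + 146.52 = 203.52 → 204
After the tint: rgb(205, 205, 204) = #cdcdcc.
An 80% tint moves each channel 80% toward 255:
  R: 205 + 0.8×(255−205) = 205 + 40 = 245 → 245
  G: 205 + 40 = 245 → 245
  B: 204 + 0.8×(255−204) = 204 + 40.8 = 244.8 → 245
rgb(245, 245, 245) = #f5f5f5.

#f5f5f5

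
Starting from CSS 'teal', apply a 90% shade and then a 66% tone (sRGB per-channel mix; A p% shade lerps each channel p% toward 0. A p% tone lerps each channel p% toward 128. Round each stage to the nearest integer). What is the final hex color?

CSS teal is rgb(0, 128, 128).
A 90% shade moves each channel 90% toward 0:
  R: 0 + 0.9×(0−0) = 0 + 0 = 0 → 0
  G: 128 + 0.9×(0−128) = 128 − 115.2 = 12.8 → 13
  B: 128 + 0.9×(0−128) = 128 − 115.2 = 12.8 → 13
After the shade: rgb(0, 13, 13) = #000d0d.
Lerp each channel 66% toward 128:
  R: 0 + 84.48 = 84.48 → 84
  G: 13 + 0.66×(128−13) = 13 + 75.9 = 88.9 → 89
  B: 13 + 0.66×(128−13) = 13 + 75.9 = 88.9 → 89
rgb(84, 89, 89) = #545959.

#545959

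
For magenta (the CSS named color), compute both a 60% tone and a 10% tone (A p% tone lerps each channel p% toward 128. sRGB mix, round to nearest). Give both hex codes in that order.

CSS magenta is rgb(255, 0, 255).
60% tone:
  R: 255 + 0.6×(128−255) = 255 − 76.2 = 178.8 → 179
  G: 0 + 0.6×(128−0) = 0 + 76.8 = 76.8 → 77
  B: 255 + 0.6×(128−255) = 255 − 76.2 = 178.8 → 179
  → #B34DB3
10% tone:
  R: 255 + 0.1×(128−255) = 255 − 12.7 = 242.3 → 242
  G: 0 + 0.1×(128−0) = 0 + 12.8 = 12.8 → 13
  B: 255 − 12.7 = 242.3 → 242
  → #F20DF2

#B34DB3, #F20DF2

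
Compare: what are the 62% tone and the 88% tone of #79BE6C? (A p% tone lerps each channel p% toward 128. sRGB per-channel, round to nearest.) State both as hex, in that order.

#7D9878, #7F877E

#79BE6C is rgb(121, 190, 108).
62% tone:
  R: 121 + 0.62×(128−121) = 121 + 4.34 = 125.34 → 125
  G: 190 + 0.62×(128−190) = 190 − 38.44 = 151.56 → 152
  B: 108 + 0.62×(128−108) = 108 + 12.4 = 120.4 → 120
  → #7D9878
88% tone:
  R: 121 + 0.88×(128−121) = 121 + 6.16 = 127.16 → 127
  G: 190 + 0.88×(128−190) = 190 − 54.56 = 135.44 → 135
  B: 108 + 0.88×(128−108) = 108 + 17.6 = 125.6 → 126
  → #7F877E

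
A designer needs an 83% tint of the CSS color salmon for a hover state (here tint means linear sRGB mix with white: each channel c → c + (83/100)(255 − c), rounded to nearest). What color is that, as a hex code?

#FEE9E7

CSS salmon is rgb(250, 128, 114).
An 83% tint moves each channel 83% toward 255:
  R: 250 + 0.83×(255−250) = 250 + 4.15 = 254.15 → 254
  G: 128 + 0.83×(255−128) = 128 + 105.41 = 233.41 → 233
  B: 114 + 117.03 = 231.03 → 231
rgb(254, 233, 231) = #FEE9E7.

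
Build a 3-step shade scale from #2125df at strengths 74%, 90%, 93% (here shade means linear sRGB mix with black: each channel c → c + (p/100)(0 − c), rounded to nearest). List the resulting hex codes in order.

#2125df is rgb(33, 37, 223).
74%: (33 − 24.42 = 8.58→9, 37 − 27.38 = 9.62→10, 223 − 165.02 = 57.98→58) → #090a3a
90%: (33 − 29.7 = 3.3→3, 37 − 33.3 = 3.7→4, 223 − 200.7 = 22.3→22) → #030416
93%: (33 − 30.69 = 2.31→2, 37 − 34.41 = 2.59→3, 223 − 207.39 = 15.61→16) → #020310

#090a3a, #030416, #020310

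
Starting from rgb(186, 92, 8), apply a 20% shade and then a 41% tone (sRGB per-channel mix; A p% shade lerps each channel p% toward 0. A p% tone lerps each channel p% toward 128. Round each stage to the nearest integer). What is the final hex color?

#8C6038

Per channel, c → c + 0.2(0 − c):
  R: 186 − 37.2 = 148.8 → 149
  G: 92 + 0.2×(0−92) = 92 − 18.4 = 73.6 → 74
  B: 8 + 0.2×(0−8) = 8 − 1.6 = 6.4 → 6
After the shade: rgb(149, 74, 6) = #954A06.
Per channel, c → c + 0.41(128 − c):
  R: 149 − 8.61 = 140.39 → 140
  G: 74 + 22.14 = 96.14 → 96
  B: 6 + 0.41×(128−6) = 6 + 50.02 = 56.02 → 56
rgb(140, 96, 56) = #8C6038.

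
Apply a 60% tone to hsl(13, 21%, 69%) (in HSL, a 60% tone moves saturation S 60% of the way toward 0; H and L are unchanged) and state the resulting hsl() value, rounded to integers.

S moves 60% from 21 toward 0: 21 − 12.6 = 8.4 → 8.
H and L are unchanged.

hsl(13, 8%, 69%)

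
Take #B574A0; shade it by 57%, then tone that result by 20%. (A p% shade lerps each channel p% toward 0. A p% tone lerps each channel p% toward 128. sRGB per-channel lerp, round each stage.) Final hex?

#584251

#B574A0 is rgb(181, 116, 160).
Lerp each channel 57% toward 0:
  R: 181 − 103.17 = 77.83 → 78
  G: 116 − 66.12 = 49.88 → 50
  B: 160 − 91.2 = 68.8 → 69
After the shade: rgb(78, 50, 69) = #4E3245.
A 20% tone moves each channel 20% toward 128:
  R: 78 + 10 = 88 → 88
  G: 50 + 15.6 = 65.6 → 66
  B: 69 + 11.8 = 80.8 → 81
rgb(88, 66, 81) = #584251.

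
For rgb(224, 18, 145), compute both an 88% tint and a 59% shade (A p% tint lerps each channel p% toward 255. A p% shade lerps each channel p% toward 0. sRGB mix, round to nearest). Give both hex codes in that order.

88% tint:
  R: 224 + 0.88×(255−224) = 224 + 27.28 = 251.28 → 251
  G: 18 + 0.88×(255−18) = 18 + 208.56 = 226.56 → 227
  B: 145 + 96.8 = 241.8 → 242
  → #fbe3f2
59% shade:
  R: 224 − 132.16 = 91.84 → 92
  G: 18 − 10.62 = 7.38 → 7
  B: 145 + 0.59×(0−145) = 145 − 85.55 = 59.45 → 59
  → #5c073b

#fbe3f2, #5c073b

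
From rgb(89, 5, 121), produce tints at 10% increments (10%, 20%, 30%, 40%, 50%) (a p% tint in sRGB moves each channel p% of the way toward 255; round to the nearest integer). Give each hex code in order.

10%: (89 + 16.6 = 105.6→106, 5 + 25 = 30→30, 121 + 13.4 = 134.4→134) → #6A1E86
20%: (89 + 33.2 = 122.2→122, 5 + 50 = 55→55, 121 + 26.8 = 147.8→148) → #7A3794
30%: (89 + 49.8 = 138.8→139, 5 + 75 = 80→80, 121 + 40.2 = 161.2→161) → #8B50A1
40%: (89 + 66.4 = 155.4→155, 5 + 100 = 105→105, 121 + 53.6 = 174.6→175) → #9B69AF
50%: (89 + 83 = 172→172, 5 + 125 = 130→130, 121 + 67 = 188→188) → #AC82BC

#6A1E86, #7A3794, #8B50A1, #9B69AF, #AC82BC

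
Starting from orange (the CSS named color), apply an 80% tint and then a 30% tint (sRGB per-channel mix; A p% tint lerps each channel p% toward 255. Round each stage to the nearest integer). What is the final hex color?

CSS orange is rgb(255, 165, 0).
Per channel, c → c + 0.8(255 − c):
  R: 255 + 0.8×(255−255) = 255 + 0 = 255 → 255
  G: 165 + 72 = 237 → 237
  B: 0 + 0.8×(255−0) = 0 + 204 = 204 → 204
After the tint: rgb(255, 237, 204) = #ffedcc.
Per channel, c → c + 0.3(255 − c):
  R: 255 + 0 = 255 → 255
  G: 237 + 5.4 = 242.4 → 242
  B: 204 + 15.3 = 219.3 → 219
rgb(255, 242, 219) = #fff2db.

#fff2db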